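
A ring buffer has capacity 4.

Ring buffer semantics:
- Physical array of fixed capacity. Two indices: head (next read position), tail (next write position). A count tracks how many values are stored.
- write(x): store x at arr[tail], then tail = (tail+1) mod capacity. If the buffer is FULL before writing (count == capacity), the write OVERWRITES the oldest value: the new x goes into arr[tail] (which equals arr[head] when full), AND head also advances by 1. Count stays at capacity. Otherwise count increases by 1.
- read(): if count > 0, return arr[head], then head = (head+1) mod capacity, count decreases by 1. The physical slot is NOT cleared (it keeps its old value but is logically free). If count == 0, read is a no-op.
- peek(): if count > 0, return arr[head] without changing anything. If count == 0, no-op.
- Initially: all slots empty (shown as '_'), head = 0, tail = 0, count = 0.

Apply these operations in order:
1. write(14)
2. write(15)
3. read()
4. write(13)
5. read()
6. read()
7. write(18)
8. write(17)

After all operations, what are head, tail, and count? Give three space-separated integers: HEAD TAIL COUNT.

After op 1 (write(14)): arr=[14 _ _ _] head=0 tail=1 count=1
After op 2 (write(15)): arr=[14 15 _ _] head=0 tail=2 count=2
After op 3 (read()): arr=[14 15 _ _] head=1 tail=2 count=1
After op 4 (write(13)): arr=[14 15 13 _] head=1 tail=3 count=2
After op 5 (read()): arr=[14 15 13 _] head=2 tail=3 count=1
After op 6 (read()): arr=[14 15 13 _] head=3 tail=3 count=0
After op 7 (write(18)): arr=[14 15 13 18] head=3 tail=0 count=1
After op 8 (write(17)): arr=[17 15 13 18] head=3 tail=1 count=2

Answer: 3 1 2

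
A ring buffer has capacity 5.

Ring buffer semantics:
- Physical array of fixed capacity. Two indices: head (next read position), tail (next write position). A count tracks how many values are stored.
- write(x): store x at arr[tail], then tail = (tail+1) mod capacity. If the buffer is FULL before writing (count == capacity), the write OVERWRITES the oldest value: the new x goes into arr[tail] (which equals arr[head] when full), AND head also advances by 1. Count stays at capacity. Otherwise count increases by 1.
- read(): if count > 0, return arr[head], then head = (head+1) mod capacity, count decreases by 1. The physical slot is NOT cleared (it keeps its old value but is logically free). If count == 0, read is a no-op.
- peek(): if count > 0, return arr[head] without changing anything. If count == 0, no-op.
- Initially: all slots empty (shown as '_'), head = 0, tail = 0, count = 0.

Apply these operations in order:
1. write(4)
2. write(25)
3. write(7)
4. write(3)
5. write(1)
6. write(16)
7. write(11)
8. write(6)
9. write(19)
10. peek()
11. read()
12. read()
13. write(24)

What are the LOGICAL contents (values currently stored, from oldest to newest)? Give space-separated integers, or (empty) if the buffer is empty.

After op 1 (write(4)): arr=[4 _ _ _ _] head=0 tail=1 count=1
After op 2 (write(25)): arr=[4 25 _ _ _] head=0 tail=2 count=2
After op 3 (write(7)): arr=[4 25 7 _ _] head=0 tail=3 count=3
After op 4 (write(3)): arr=[4 25 7 3 _] head=0 tail=4 count=4
After op 5 (write(1)): arr=[4 25 7 3 1] head=0 tail=0 count=5
After op 6 (write(16)): arr=[16 25 7 3 1] head=1 tail=1 count=5
After op 7 (write(11)): arr=[16 11 7 3 1] head=2 tail=2 count=5
After op 8 (write(6)): arr=[16 11 6 3 1] head=3 tail=3 count=5
After op 9 (write(19)): arr=[16 11 6 19 1] head=4 tail=4 count=5
After op 10 (peek()): arr=[16 11 6 19 1] head=4 tail=4 count=5
After op 11 (read()): arr=[16 11 6 19 1] head=0 tail=4 count=4
After op 12 (read()): arr=[16 11 6 19 1] head=1 tail=4 count=3
After op 13 (write(24)): arr=[16 11 6 19 24] head=1 tail=0 count=4

Answer: 11 6 19 24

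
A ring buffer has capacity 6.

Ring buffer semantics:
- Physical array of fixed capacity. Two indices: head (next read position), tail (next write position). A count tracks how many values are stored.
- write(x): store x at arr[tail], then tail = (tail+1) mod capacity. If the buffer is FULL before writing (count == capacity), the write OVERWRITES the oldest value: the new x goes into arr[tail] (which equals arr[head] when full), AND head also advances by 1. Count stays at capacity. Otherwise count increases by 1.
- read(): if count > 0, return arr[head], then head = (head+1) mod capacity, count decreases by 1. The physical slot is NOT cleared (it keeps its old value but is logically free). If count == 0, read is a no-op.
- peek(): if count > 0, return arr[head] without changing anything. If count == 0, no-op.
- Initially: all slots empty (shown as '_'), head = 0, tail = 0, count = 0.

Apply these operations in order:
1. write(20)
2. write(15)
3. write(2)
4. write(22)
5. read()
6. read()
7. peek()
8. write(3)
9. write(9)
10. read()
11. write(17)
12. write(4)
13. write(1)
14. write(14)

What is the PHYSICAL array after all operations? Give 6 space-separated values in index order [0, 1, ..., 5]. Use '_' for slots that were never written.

After op 1 (write(20)): arr=[20 _ _ _ _ _] head=0 tail=1 count=1
After op 2 (write(15)): arr=[20 15 _ _ _ _] head=0 tail=2 count=2
After op 3 (write(2)): arr=[20 15 2 _ _ _] head=0 tail=3 count=3
After op 4 (write(22)): arr=[20 15 2 22 _ _] head=0 tail=4 count=4
After op 5 (read()): arr=[20 15 2 22 _ _] head=1 tail=4 count=3
After op 6 (read()): arr=[20 15 2 22 _ _] head=2 tail=4 count=2
After op 7 (peek()): arr=[20 15 2 22 _ _] head=2 tail=4 count=2
After op 8 (write(3)): arr=[20 15 2 22 3 _] head=2 tail=5 count=3
After op 9 (write(9)): arr=[20 15 2 22 3 9] head=2 tail=0 count=4
After op 10 (read()): arr=[20 15 2 22 3 9] head=3 tail=0 count=3
After op 11 (write(17)): arr=[17 15 2 22 3 9] head=3 tail=1 count=4
After op 12 (write(4)): arr=[17 4 2 22 3 9] head=3 tail=2 count=5
After op 13 (write(1)): arr=[17 4 1 22 3 9] head=3 tail=3 count=6
After op 14 (write(14)): arr=[17 4 1 14 3 9] head=4 tail=4 count=6

Answer: 17 4 1 14 3 9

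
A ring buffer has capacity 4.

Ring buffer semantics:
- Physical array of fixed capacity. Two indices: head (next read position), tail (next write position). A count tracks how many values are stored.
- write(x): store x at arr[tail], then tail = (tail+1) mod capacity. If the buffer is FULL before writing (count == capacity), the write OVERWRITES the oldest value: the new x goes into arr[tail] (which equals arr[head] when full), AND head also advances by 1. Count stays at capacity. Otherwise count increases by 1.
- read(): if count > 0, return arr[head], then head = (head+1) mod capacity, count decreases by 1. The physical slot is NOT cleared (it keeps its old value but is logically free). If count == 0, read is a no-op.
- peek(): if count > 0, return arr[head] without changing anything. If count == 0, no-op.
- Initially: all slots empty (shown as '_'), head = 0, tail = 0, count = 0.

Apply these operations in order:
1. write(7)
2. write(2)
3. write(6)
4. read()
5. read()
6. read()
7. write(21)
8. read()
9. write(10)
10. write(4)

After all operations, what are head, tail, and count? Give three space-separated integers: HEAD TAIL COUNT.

Answer: 0 2 2

Derivation:
After op 1 (write(7)): arr=[7 _ _ _] head=0 tail=1 count=1
After op 2 (write(2)): arr=[7 2 _ _] head=0 tail=2 count=2
After op 3 (write(6)): arr=[7 2 6 _] head=0 tail=3 count=3
After op 4 (read()): arr=[7 2 6 _] head=1 tail=3 count=2
After op 5 (read()): arr=[7 2 6 _] head=2 tail=3 count=1
After op 6 (read()): arr=[7 2 6 _] head=3 tail=3 count=0
After op 7 (write(21)): arr=[7 2 6 21] head=3 tail=0 count=1
After op 8 (read()): arr=[7 2 6 21] head=0 tail=0 count=0
After op 9 (write(10)): arr=[10 2 6 21] head=0 tail=1 count=1
After op 10 (write(4)): arr=[10 4 6 21] head=0 tail=2 count=2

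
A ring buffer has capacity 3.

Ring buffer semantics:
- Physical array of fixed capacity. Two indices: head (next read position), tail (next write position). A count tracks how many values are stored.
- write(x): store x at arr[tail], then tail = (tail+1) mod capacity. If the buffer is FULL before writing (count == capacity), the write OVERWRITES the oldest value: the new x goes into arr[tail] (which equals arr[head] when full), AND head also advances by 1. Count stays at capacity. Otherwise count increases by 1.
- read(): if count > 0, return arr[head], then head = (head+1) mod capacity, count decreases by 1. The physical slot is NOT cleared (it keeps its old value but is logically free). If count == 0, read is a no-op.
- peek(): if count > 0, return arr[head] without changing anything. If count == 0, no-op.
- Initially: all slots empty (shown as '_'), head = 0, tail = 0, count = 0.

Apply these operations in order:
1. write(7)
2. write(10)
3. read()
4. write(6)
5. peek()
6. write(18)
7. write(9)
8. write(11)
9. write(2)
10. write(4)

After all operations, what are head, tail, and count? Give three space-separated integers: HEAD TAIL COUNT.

Answer: 2 2 3

Derivation:
After op 1 (write(7)): arr=[7 _ _] head=0 tail=1 count=1
After op 2 (write(10)): arr=[7 10 _] head=0 tail=2 count=2
After op 3 (read()): arr=[7 10 _] head=1 tail=2 count=1
After op 4 (write(6)): arr=[7 10 6] head=1 tail=0 count=2
After op 5 (peek()): arr=[7 10 6] head=1 tail=0 count=2
After op 6 (write(18)): arr=[18 10 6] head=1 tail=1 count=3
After op 7 (write(9)): arr=[18 9 6] head=2 tail=2 count=3
After op 8 (write(11)): arr=[18 9 11] head=0 tail=0 count=3
After op 9 (write(2)): arr=[2 9 11] head=1 tail=1 count=3
After op 10 (write(4)): arr=[2 4 11] head=2 tail=2 count=3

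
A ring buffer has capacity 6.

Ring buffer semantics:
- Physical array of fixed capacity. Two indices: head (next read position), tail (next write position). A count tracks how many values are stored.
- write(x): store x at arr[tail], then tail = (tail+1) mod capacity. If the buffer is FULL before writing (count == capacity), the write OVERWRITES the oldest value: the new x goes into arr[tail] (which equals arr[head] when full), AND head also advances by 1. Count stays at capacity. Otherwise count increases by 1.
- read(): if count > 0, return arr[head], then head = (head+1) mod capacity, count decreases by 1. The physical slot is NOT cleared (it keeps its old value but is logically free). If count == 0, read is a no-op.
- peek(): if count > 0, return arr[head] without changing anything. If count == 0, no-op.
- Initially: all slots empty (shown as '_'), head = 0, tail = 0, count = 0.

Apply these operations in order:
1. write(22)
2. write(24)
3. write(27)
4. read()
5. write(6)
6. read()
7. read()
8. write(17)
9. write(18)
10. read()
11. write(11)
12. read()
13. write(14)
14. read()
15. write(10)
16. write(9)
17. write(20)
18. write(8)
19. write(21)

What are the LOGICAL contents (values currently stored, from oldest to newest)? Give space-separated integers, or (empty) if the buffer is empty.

Answer: 14 10 9 20 8 21

Derivation:
After op 1 (write(22)): arr=[22 _ _ _ _ _] head=0 tail=1 count=1
After op 2 (write(24)): arr=[22 24 _ _ _ _] head=0 tail=2 count=2
After op 3 (write(27)): arr=[22 24 27 _ _ _] head=0 tail=3 count=3
After op 4 (read()): arr=[22 24 27 _ _ _] head=1 tail=3 count=2
After op 5 (write(6)): arr=[22 24 27 6 _ _] head=1 tail=4 count=3
After op 6 (read()): arr=[22 24 27 6 _ _] head=2 tail=4 count=2
After op 7 (read()): arr=[22 24 27 6 _ _] head=3 tail=4 count=1
After op 8 (write(17)): arr=[22 24 27 6 17 _] head=3 tail=5 count=2
After op 9 (write(18)): arr=[22 24 27 6 17 18] head=3 tail=0 count=3
After op 10 (read()): arr=[22 24 27 6 17 18] head=4 tail=0 count=2
After op 11 (write(11)): arr=[11 24 27 6 17 18] head=4 tail=1 count=3
After op 12 (read()): arr=[11 24 27 6 17 18] head=5 tail=1 count=2
After op 13 (write(14)): arr=[11 14 27 6 17 18] head=5 tail=2 count=3
After op 14 (read()): arr=[11 14 27 6 17 18] head=0 tail=2 count=2
After op 15 (write(10)): arr=[11 14 10 6 17 18] head=0 tail=3 count=3
After op 16 (write(9)): arr=[11 14 10 9 17 18] head=0 tail=4 count=4
After op 17 (write(20)): arr=[11 14 10 9 20 18] head=0 tail=5 count=5
After op 18 (write(8)): arr=[11 14 10 9 20 8] head=0 tail=0 count=6
After op 19 (write(21)): arr=[21 14 10 9 20 8] head=1 tail=1 count=6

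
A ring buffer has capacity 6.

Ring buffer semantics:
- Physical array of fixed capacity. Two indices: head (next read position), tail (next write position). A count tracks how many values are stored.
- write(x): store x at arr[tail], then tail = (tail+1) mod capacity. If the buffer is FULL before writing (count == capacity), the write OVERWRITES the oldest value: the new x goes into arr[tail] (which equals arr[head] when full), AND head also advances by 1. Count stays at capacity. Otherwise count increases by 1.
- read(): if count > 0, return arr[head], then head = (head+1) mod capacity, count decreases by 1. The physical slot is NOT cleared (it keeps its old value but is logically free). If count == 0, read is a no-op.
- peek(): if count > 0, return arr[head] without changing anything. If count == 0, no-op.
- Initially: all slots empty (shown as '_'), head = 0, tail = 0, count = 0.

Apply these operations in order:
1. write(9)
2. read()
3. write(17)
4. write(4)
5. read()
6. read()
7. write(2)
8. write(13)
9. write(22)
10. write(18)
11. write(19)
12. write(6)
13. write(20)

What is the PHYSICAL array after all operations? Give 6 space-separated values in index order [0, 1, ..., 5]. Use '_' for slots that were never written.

After op 1 (write(9)): arr=[9 _ _ _ _ _] head=0 tail=1 count=1
After op 2 (read()): arr=[9 _ _ _ _ _] head=1 tail=1 count=0
After op 3 (write(17)): arr=[9 17 _ _ _ _] head=1 tail=2 count=1
After op 4 (write(4)): arr=[9 17 4 _ _ _] head=1 tail=3 count=2
After op 5 (read()): arr=[9 17 4 _ _ _] head=2 tail=3 count=1
After op 6 (read()): arr=[9 17 4 _ _ _] head=3 tail=3 count=0
After op 7 (write(2)): arr=[9 17 4 2 _ _] head=3 tail=4 count=1
After op 8 (write(13)): arr=[9 17 4 2 13 _] head=3 tail=5 count=2
After op 9 (write(22)): arr=[9 17 4 2 13 22] head=3 tail=0 count=3
After op 10 (write(18)): arr=[18 17 4 2 13 22] head=3 tail=1 count=4
After op 11 (write(19)): arr=[18 19 4 2 13 22] head=3 tail=2 count=5
After op 12 (write(6)): arr=[18 19 6 2 13 22] head=3 tail=3 count=6
After op 13 (write(20)): arr=[18 19 6 20 13 22] head=4 tail=4 count=6

Answer: 18 19 6 20 13 22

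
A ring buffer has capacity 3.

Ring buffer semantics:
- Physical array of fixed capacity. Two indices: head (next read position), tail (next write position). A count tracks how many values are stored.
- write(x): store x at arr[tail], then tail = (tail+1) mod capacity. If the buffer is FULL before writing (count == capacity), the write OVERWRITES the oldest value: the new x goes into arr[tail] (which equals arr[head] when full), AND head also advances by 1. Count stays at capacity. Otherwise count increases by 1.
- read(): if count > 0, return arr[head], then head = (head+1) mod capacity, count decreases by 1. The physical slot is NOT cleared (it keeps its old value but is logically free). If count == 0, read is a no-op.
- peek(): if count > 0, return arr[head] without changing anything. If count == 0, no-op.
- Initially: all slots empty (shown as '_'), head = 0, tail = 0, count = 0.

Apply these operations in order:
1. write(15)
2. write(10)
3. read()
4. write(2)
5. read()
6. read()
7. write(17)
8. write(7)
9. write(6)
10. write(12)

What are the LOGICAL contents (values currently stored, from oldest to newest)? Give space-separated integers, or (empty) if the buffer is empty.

After op 1 (write(15)): arr=[15 _ _] head=0 tail=1 count=1
After op 2 (write(10)): arr=[15 10 _] head=0 tail=2 count=2
After op 3 (read()): arr=[15 10 _] head=1 tail=2 count=1
After op 4 (write(2)): arr=[15 10 2] head=1 tail=0 count=2
After op 5 (read()): arr=[15 10 2] head=2 tail=0 count=1
After op 6 (read()): arr=[15 10 2] head=0 tail=0 count=0
After op 7 (write(17)): arr=[17 10 2] head=0 tail=1 count=1
After op 8 (write(7)): arr=[17 7 2] head=0 tail=2 count=2
After op 9 (write(6)): arr=[17 7 6] head=0 tail=0 count=3
After op 10 (write(12)): arr=[12 7 6] head=1 tail=1 count=3

Answer: 7 6 12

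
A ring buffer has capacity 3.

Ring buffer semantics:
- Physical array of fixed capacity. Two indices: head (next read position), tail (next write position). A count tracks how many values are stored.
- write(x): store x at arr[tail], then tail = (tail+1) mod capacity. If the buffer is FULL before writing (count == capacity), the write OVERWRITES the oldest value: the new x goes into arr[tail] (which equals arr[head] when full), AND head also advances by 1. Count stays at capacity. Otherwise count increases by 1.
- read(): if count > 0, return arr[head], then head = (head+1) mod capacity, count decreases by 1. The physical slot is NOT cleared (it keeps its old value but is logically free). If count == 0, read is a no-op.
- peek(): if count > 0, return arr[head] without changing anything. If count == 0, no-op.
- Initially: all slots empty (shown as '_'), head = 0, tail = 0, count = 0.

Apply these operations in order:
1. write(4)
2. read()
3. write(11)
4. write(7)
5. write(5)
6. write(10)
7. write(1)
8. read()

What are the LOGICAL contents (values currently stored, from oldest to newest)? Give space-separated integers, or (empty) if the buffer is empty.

Answer: 10 1

Derivation:
After op 1 (write(4)): arr=[4 _ _] head=0 tail=1 count=1
After op 2 (read()): arr=[4 _ _] head=1 tail=1 count=0
After op 3 (write(11)): arr=[4 11 _] head=1 tail=2 count=1
After op 4 (write(7)): arr=[4 11 7] head=1 tail=0 count=2
After op 5 (write(5)): arr=[5 11 7] head=1 tail=1 count=3
After op 6 (write(10)): arr=[5 10 7] head=2 tail=2 count=3
After op 7 (write(1)): arr=[5 10 1] head=0 tail=0 count=3
After op 8 (read()): arr=[5 10 1] head=1 tail=0 count=2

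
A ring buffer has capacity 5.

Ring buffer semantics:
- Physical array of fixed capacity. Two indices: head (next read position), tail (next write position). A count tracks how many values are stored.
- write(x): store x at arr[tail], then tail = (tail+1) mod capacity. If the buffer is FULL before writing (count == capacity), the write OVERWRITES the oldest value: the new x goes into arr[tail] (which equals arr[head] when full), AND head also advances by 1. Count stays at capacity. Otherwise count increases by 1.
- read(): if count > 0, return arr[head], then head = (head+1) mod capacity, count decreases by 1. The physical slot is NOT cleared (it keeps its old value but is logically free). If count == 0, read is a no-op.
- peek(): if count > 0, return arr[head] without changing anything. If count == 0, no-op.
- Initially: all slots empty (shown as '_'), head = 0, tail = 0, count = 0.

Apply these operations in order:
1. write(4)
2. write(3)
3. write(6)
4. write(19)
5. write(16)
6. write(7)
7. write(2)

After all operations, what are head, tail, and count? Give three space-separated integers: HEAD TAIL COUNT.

After op 1 (write(4)): arr=[4 _ _ _ _] head=0 tail=1 count=1
After op 2 (write(3)): arr=[4 3 _ _ _] head=0 tail=2 count=2
After op 3 (write(6)): arr=[4 3 6 _ _] head=0 tail=3 count=3
After op 4 (write(19)): arr=[4 3 6 19 _] head=0 tail=4 count=4
After op 5 (write(16)): arr=[4 3 6 19 16] head=0 tail=0 count=5
After op 6 (write(7)): arr=[7 3 6 19 16] head=1 tail=1 count=5
After op 7 (write(2)): arr=[7 2 6 19 16] head=2 tail=2 count=5

Answer: 2 2 5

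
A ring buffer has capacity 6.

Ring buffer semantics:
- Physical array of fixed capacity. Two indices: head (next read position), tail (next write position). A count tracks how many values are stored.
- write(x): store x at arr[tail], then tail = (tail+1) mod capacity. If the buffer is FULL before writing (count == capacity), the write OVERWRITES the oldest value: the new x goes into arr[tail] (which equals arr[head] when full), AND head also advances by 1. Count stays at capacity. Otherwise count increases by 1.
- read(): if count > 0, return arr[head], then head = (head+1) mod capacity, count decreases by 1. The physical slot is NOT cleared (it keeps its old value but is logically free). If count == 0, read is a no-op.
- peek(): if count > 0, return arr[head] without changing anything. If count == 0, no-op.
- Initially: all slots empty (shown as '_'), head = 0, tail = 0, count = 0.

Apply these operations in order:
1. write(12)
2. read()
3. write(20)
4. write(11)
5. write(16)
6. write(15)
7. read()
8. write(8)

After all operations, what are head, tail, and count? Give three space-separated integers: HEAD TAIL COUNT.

After op 1 (write(12)): arr=[12 _ _ _ _ _] head=0 tail=1 count=1
After op 2 (read()): arr=[12 _ _ _ _ _] head=1 tail=1 count=0
After op 3 (write(20)): arr=[12 20 _ _ _ _] head=1 tail=2 count=1
After op 4 (write(11)): arr=[12 20 11 _ _ _] head=1 tail=3 count=2
After op 5 (write(16)): arr=[12 20 11 16 _ _] head=1 tail=4 count=3
After op 6 (write(15)): arr=[12 20 11 16 15 _] head=1 tail=5 count=4
After op 7 (read()): arr=[12 20 11 16 15 _] head=2 tail=5 count=3
After op 8 (write(8)): arr=[12 20 11 16 15 8] head=2 tail=0 count=4

Answer: 2 0 4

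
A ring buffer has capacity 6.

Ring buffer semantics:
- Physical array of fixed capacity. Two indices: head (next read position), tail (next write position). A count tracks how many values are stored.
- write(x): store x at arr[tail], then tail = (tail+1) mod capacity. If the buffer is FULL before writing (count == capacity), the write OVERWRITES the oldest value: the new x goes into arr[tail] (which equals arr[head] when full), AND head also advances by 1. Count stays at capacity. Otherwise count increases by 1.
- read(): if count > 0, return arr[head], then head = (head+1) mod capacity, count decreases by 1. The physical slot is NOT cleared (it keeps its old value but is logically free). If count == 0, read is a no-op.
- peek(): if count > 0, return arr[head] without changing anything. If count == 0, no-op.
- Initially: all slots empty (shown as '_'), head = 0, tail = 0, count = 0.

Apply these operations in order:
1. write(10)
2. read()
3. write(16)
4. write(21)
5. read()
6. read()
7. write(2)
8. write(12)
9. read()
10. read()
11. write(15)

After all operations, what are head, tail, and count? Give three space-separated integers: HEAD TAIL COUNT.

After op 1 (write(10)): arr=[10 _ _ _ _ _] head=0 tail=1 count=1
After op 2 (read()): arr=[10 _ _ _ _ _] head=1 tail=1 count=0
After op 3 (write(16)): arr=[10 16 _ _ _ _] head=1 tail=2 count=1
After op 4 (write(21)): arr=[10 16 21 _ _ _] head=1 tail=3 count=2
After op 5 (read()): arr=[10 16 21 _ _ _] head=2 tail=3 count=1
After op 6 (read()): arr=[10 16 21 _ _ _] head=3 tail=3 count=0
After op 7 (write(2)): arr=[10 16 21 2 _ _] head=3 tail=4 count=1
After op 8 (write(12)): arr=[10 16 21 2 12 _] head=3 tail=5 count=2
After op 9 (read()): arr=[10 16 21 2 12 _] head=4 tail=5 count=1
After op 10 (read()): arr=[10 16 21 2 12 _] head=5 tail=5 count=0
After op 11 (write(15)): arr=[10 16 21 2 12 15] head=5 tail=0 count=1

Answer: 5 0 1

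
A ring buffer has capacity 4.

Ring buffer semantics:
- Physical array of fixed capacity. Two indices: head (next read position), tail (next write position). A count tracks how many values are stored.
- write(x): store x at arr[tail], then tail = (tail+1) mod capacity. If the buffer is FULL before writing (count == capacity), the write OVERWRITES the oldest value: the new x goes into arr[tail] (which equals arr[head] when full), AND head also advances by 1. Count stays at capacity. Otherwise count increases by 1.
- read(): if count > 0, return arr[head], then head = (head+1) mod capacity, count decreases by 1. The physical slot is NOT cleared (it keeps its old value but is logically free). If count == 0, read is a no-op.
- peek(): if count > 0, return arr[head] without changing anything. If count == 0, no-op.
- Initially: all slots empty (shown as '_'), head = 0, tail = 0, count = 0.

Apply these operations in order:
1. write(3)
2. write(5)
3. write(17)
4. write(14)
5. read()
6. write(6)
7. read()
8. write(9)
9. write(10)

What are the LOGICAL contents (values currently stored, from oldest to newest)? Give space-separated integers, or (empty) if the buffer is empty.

Answer: 14 6 9 10

Derivation:
After op 1 (write(3)): arr=[3 _ _ _] head=0 tail=1 count=1
After op 2 (write(5)): arr=[3 5 _ _] head=0 tail=2 count=2
After op 3 (write(17)): arr=[3 5 17 _] head=0 tail=3 count=3
After op 4 (write(14)): arr=[3 5 17 14] head=0 tail=0 count=4
After op 5 (read()): arr=[3 5 17 14] head=1 tail=0 count=3
After op 6 (write(6)): arr=[6 5 17 14] head=1 tail=1 count=4
After op 7 (read()): arr=[6 5 17 14] head=2 tail=1 count=3
After op 8 (write(9)): arr=[6 9 17 14] head=2 tail=2 count=4
After op 9 (write(10)): arr=[6 9 10 14] head=3 tail=3 count=4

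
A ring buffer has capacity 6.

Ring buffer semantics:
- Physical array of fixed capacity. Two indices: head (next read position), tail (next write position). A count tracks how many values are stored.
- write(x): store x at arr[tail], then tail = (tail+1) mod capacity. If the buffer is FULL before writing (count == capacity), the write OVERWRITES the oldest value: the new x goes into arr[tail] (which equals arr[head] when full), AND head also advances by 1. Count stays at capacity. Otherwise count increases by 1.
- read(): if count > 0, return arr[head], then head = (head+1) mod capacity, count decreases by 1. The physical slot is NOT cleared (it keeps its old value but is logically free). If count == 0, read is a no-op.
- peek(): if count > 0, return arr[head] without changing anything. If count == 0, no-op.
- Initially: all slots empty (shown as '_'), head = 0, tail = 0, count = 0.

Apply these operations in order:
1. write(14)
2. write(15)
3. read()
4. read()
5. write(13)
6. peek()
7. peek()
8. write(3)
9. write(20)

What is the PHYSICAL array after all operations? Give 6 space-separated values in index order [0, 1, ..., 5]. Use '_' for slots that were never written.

Answer: 14 15 13 3 20 _

Derivation:
After op 1 (write(14)): arr=[14 _ _ _ _ _] head=0 tail=1 count=1
After op 2 (write(15)): arr=[14 15 _ _ _ _] head=0 tail=2 count=2
After op 3 (read()): arr=[14 15 _ _ _ _] head=1 tail=2 count=1
After op 4 (read()): arr=[14 15 _ _ _ _] head=2 tail=2 count=0
After op 5 (write(13)): arr=[14 15 13 _ _ _] head=2 tail=3 count=1
After op 6 (peek()): arr=[14 15 13 _ _ _] head=2 tail=3 count=1
After op 7 (peek()): arr=[14 15 13 _ _ _] head=2 tail=3 count=1
After op 8 (write(3)): arr=[14 15 13 3 _ _] head=2 tail=4 count=2
After op 9 (write(20)): arr=[14 15 13 3 20 _] head=2 tail=5 count=3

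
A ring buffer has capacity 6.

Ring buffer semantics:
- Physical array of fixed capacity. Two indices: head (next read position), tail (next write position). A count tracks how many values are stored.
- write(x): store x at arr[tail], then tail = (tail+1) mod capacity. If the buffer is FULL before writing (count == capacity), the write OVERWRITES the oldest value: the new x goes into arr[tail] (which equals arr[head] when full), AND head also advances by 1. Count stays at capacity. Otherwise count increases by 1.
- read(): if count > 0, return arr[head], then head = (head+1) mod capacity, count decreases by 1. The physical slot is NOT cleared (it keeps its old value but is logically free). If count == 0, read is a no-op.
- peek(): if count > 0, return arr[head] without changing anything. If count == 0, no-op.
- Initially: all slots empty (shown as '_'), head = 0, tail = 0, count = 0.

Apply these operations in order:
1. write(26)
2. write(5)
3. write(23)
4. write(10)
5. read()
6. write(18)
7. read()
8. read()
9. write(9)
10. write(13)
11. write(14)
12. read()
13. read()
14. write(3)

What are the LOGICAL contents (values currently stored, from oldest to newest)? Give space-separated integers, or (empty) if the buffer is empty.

After op 1 (write(26)): arr=[26 _ _ _ _ _] head=0 tail=1 count=1
After op 2 (write(5)): arr=[26 5 _ _ _ _] head=0 tail=2 count=2
After op 3 (write(23)): arr=[26 5 23 _ _ _] head=0 tail=3 count=3
After op 4 (write(10)): arr=[26 5 23 10 _ _] head=0 tail=4 count=4
After op 5 (read()): arr=[26 5 23 10 _ _] head=1 tail=4 count=3
After op 6 (write(18)): arr=[26 5 23 10 18 _] head=1 tail=5 count=4
After op 7 (read()): arr=[26 5 23 10 18 _] head=2 tail=5 count=3
After op 8 (read()): arr=[26 5 23 10 18 _] head=3 tail=5 count=2
After op 9 (write(9)): arr=[26 5 23 10 18 9] head=3 tail=0 count=3
After op 10 (write(13)): arr=[13 5 23 10 18 9] head=3 tail=1 count=4
After op 11 (write(14)): arr=[13 14 23 10 18 9] head=3 tail=2 count=5
After op 12 (read()): arr=[13 14 23 10 18 9] head=4 tail=2 count=4
After op 13 (read()): arr=[13 14 23 10 18 9] head=5 tail=2 count=3
After op 14 (write(3)): arr=[13 14 3 10 18 9] head=5 tail=3 count=4

Answer: 9 13 14 3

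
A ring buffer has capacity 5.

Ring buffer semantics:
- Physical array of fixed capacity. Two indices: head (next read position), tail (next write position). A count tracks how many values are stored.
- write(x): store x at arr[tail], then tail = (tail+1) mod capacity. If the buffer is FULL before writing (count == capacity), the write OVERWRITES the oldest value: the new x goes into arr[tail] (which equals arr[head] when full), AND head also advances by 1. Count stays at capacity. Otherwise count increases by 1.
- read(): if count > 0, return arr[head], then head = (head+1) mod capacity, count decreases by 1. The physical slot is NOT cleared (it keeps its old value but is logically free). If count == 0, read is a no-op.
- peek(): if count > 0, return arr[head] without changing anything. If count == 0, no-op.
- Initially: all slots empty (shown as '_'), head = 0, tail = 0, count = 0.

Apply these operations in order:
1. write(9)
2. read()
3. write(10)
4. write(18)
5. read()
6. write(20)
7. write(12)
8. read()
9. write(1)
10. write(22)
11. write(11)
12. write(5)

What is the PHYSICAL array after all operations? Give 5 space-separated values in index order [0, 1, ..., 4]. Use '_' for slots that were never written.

Answer: 1 22 11 5 12

Derivation:
After op 1 (write(9)): arr=[9 _ _ _ _] head=0 tail=1 count=1
After op 2 (read()): arr=[9 _ _ _ _] head=1 tail=1 count=0
After op 3 (write(10)): arr=[9 10 _ _ _] head=1 tail=2 count=1
After op 4 (write(18)): arr=[9 10 18 _ _] head=1 tail=3 count=2
After op 5 (read()): arr=[9 10 18 _ _] head=2 tail=3 count=1
After op 6 (write(20)): arr=[9 10 18 20 _] head=2 tail=4 count=2
After op 7 (write(12)): arr=[9 10 18 20 12] head=2 tail=0 count=3
After op 8 (read()): arr=[9 10 18 20 12] head=3 tail=0 count=2
After op 9 (write(1)): arr=[1 10 18 20 12] head=3 tail=1 count=3
After op 10 (write(22)): arr=[1 22 18 20 12] head=3 tail=2 count=4
After op 11 (write(11)): arr=[1 22 11 20 12] head=3 tail=3 count=5
After op 12 (write(5)): arr=[1 22 11 5 12] head=4 tail=4 count=5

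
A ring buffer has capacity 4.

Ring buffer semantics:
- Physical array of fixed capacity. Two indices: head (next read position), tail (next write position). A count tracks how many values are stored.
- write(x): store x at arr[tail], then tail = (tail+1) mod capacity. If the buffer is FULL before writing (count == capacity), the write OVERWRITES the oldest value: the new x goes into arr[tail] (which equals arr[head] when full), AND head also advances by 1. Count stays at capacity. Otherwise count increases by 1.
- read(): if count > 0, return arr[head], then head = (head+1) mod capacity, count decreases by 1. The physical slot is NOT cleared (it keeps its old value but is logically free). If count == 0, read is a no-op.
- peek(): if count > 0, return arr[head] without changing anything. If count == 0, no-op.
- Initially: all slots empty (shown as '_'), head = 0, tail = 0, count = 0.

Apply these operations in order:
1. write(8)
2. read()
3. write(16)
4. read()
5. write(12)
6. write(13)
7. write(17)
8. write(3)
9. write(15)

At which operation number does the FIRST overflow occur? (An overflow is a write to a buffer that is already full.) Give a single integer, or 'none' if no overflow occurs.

Answer: 9

Derivation:
After op 1 (write(8)): arr=[8 _ _ _] head=0 tail=1 count=1
After op 2 (read()): arr=[8 _ _ _] head=1 tail=1 count=0
After op 3 (write(16)): arr=[8 16 _ _] head=1 tail=2 count=1
After op 4 (read()): arr=[8 16 _ _] head=2 tail=2 count=0
After op 5 (write(12)): arr=[8 16 12 _] head=2 tail=3 count=1
After op 6 (write(13)): arr=[8 16 12 13] head=2 tail=0 count=2
After op 7 (write(17)): arr=[17 16 12 13] head=2 tail=1 count=3
After op 8 (write(3)): arr=[17 3 12 13] head=2 tail=2 count=4
After op 9 (write(15)): arr=[17 3 15 13] head=3 tail=3 count=4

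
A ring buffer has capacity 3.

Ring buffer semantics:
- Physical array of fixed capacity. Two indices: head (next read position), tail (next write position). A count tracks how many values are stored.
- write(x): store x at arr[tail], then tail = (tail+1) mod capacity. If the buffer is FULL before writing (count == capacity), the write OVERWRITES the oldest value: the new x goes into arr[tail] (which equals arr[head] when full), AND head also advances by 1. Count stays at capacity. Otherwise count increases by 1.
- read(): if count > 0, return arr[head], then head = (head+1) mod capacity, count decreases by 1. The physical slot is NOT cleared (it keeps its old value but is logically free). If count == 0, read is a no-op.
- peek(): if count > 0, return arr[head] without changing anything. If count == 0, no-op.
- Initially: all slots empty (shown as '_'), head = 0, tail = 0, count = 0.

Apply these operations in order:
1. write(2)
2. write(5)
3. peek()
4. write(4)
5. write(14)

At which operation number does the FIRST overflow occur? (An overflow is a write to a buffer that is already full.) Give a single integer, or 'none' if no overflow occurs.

After op 1 (write(2)): arr=[2 _ _] head=0 tail=1 count=1
After op 2 (write(5)): arr=[2 5 _] head=0 tail=2 count=2
After op 3 (peek()): arr=[2 5 _] head=0 tail=2 count=2
After op 4 (write(4)): arr=[2 5 4] head=0 tail=0 count=3
After op 5 (write(14)): arr=[14 5 4] head=1 tail=1 count=3

Answer: 5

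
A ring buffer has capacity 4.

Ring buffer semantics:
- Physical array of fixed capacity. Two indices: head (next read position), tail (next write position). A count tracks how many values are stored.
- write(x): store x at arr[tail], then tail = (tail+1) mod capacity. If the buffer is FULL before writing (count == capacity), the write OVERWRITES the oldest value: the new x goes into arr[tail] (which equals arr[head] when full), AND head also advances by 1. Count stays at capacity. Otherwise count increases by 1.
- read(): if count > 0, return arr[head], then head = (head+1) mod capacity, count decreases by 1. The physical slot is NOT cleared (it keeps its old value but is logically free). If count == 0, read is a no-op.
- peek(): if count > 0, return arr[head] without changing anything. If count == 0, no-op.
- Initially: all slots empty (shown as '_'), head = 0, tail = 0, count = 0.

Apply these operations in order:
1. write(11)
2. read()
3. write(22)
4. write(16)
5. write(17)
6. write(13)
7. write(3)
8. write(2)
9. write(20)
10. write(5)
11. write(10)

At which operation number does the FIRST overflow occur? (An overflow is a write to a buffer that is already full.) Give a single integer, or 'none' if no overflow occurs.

Answer: 7

Derivation:
After op 1 (write(11)): arr=[11 _ _ _] head=0 tail=1 count=1
After op 2 (read()): arr=[11 _ _ _] head=1 tail=1 count=0
After op 3 (write(22)): arr=[11 22 _ _] head=1 tail=2 count=1
After op 4 (write(16)): arr=[11 22 16 _] head=1 tail=3 count=2
After op 5 (write(17)): arr=[11 22 16 17] head=1 tail=0 count=3
After op 6 (write(13)): arr=[13 22 16 17] head=1 tail=1 count=4
After op 7 (write(3)): arr=[13 3 16 17] head=2 tail=2 count=4
After op 8 (write(2)): arr=[13 3 2 17] head=3 tail=3 count=4
After op 9 (write(20)): arr=[13 3 2 20] head=0 tail=0 count=4
After op 10 (write(5)): arr=[5 3 2 20] head=1 tail=1 count=4
After op 11 (write(10)): arr=[5 10 2 20] head=2 tail=2 count=4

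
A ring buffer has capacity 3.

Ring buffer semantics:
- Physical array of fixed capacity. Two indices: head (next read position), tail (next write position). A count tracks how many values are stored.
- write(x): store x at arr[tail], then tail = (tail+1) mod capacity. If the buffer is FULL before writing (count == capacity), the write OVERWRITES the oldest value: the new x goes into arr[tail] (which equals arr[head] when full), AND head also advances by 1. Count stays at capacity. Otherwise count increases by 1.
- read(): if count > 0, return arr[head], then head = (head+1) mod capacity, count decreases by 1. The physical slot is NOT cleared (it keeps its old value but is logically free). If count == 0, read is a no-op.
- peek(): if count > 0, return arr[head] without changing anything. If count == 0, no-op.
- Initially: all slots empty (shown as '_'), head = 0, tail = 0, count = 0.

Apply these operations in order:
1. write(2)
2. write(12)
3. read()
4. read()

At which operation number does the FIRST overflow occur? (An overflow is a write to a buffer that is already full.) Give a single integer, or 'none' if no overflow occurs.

Answer: none

Derivation:
After op 1 (write(2)): arr=[2 _ _] head=0 tail=1 count=1
After op 2 (write(12)): arr=[2 12 _] head=0 tail=2 count=2
After op 3 (read()): arr=[2 12 _] head=1 tail=2 count=1
After op 4 (read()): arr=[2 12 _] head=2 tail=2 count=0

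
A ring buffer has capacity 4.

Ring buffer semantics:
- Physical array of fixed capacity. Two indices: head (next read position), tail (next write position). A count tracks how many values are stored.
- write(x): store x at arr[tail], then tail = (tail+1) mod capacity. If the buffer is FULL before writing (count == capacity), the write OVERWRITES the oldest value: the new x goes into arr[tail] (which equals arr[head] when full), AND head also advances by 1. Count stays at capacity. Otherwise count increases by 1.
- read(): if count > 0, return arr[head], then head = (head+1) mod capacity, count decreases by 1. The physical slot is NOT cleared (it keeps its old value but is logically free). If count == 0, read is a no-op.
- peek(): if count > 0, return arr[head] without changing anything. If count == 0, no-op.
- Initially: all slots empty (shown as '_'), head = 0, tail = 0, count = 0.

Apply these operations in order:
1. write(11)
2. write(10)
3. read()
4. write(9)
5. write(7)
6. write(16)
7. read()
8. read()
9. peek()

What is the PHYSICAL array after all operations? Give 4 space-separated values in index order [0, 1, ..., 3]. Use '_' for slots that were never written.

Answer: 16 10 9 7

Derivation:
After op 1 (write(11)): arr=[11 _ _ _] head=0 tail=1 count=1
After op 2 (write(10)): arr=[11 10 _ _] head=0 tail=2 count=2
After op 3 (read()): arr=[11 10 _ _] head=1 tail=2 count=1
After op 4 (write(9)): arr=[11 10 9 _] head=1 tail=3 count=2
After op 5 (write(7)): arr=[11 10 9 7] head=1 tail=0 count=3
After op 6 (write(16)): arr=[16 10 9 7] head=1 tail=1 count=4
After op 7 (read()): arr=[16 10 9 7] head=2 tail=1 count=3
After op 8 (read()): arr=[16 10 9 7] head=3 tail=1 count=2
After op 9 (peek()): arr=[16 10 9 7] head=3 tail=1 count=2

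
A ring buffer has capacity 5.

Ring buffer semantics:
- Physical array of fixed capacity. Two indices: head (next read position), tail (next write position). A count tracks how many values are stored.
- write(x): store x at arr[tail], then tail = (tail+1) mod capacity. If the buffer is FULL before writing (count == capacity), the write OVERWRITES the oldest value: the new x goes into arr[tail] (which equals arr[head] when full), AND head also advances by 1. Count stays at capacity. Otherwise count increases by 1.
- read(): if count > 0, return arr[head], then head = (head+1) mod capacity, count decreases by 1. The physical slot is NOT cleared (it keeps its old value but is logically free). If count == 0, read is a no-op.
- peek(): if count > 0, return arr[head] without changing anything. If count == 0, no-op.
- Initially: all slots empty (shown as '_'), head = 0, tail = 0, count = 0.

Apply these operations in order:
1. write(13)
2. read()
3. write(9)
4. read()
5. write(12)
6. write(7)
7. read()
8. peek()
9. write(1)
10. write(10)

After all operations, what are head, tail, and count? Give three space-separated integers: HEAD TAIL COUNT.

After op 1 (write(13)): arr=[13 _ _ _ _] head=0 tail=1 count=1
After op 2 (read()): arr=[13 _ _ _ _] head=1 tail=1 count=0
After op 3 (write(9)): arr=[13 9 _ _ _] head=1 tail=2 count=1
After op 4 (read()): arr=[13 9 _ _ _] head=2 tail=2 count=0
After op 5 (write(12)): arr=[13 9 12 _ _] head=2 tail=3 count=1
After op 6 (write(7)): arr=[13 9 12 7 _] head=2 tail=4 count=2
After op 7 (read()): arr=[13 9 12 7 _] head=3 tail=4 count=1
After op 8 (peek()): arr=[13 9 12 7 _] head=3 tail=4 count=1
After op 9 (write(1)): arr=[13 9 12 7 1] head=3 tail=0 count=2
After op 10 (write(10)): arr=[10 9 12 7 1] head=3 tail=1 count=3

Answer: 3 1 3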